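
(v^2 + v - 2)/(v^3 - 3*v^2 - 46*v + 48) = (v + 2)/(v^2 - 2*v - 48)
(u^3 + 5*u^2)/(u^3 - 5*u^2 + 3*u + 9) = u^2*(u + 5)/(u^3 - 5*u^2 + 3*u + 9)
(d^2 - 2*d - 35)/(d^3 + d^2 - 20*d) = (d - 7)/(d*(d - 4))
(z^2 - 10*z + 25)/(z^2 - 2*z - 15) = (z - 5)/(z + 3)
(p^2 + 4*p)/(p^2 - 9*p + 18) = p*(p + 4)/(p^2 - 9*p + 18)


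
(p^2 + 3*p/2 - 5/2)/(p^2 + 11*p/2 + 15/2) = (p - 1)/(p + 3)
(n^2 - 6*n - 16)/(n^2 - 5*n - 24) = (n + 2)/(n + 3)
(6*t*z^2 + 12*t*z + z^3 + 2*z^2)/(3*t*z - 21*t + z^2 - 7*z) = z*(6*t*z + 12*t + z^2 + 2*z)/(3*t*z - 21*t + z^2 - 7*z)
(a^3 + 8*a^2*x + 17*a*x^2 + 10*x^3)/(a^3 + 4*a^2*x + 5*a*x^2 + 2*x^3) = (a + 5*x)/(a + x)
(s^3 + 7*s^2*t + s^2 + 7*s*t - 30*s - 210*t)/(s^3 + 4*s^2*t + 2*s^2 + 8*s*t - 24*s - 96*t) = (s^2 + 7*s*t - 5*s - 35*t)/(s^2 + 4*s*t - 4*s - 16*t)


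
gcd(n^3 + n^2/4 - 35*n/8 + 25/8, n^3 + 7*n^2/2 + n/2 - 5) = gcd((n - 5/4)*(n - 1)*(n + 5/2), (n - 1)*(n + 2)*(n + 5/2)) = n^2 + 3*n/2 - 5/2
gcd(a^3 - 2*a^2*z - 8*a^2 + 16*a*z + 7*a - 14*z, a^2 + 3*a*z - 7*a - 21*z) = a - 7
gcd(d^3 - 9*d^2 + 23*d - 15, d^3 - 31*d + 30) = d^2 - 6*d + 5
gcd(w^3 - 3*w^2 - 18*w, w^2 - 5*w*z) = w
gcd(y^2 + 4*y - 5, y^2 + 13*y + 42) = 1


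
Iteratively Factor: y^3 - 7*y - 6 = (y + 1)*(y^2 - y - 6) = (y - 3)*(y + 1)*(y + 2)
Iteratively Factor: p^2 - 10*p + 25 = (p - 5)*(p - 5)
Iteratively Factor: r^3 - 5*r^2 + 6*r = (r - 2)*(r^2 - 3*r) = (r - 3)*(r - 2)*(r)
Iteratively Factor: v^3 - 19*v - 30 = (v + 3)*(v^2 - 3*v - 10) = (v + 2)*(v + 3)*(v - 5)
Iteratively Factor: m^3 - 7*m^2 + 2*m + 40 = (m + 2)*(m^2 - 9*m + 20) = (m - 4)*(m + 2)*(m - 5)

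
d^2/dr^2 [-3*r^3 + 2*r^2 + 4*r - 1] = 4 - 18*r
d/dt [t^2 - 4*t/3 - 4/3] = 2*t - 4/3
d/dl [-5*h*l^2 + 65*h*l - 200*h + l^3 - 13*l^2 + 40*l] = -10*h*l + 65*h + 3*l^2 - 26*l + 40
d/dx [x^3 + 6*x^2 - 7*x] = 3*x^2 + 12*x - 7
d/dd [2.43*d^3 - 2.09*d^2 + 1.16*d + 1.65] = 7.29*d^2 - 4.18*d + 1.16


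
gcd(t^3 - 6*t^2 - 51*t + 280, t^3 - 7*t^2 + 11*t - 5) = t - 5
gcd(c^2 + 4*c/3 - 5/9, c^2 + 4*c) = 1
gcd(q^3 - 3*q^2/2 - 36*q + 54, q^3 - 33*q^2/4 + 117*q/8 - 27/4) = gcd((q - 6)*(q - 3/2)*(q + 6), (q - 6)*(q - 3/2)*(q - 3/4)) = q^2 - 15*q/2 + 9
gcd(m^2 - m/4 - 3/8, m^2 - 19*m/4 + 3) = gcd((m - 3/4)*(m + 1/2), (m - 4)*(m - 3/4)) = m - 3/4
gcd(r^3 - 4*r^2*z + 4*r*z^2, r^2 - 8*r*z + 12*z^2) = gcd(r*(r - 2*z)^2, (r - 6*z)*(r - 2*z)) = -r + 2*z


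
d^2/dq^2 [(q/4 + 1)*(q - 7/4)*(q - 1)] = 3*q/2 + 5/8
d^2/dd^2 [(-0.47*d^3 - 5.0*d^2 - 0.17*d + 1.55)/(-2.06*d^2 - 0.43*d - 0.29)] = (-1.77635683940025e-15*d^5 - 7.80292599999999*d^3 - 57.035826*d^2 - 8.610126*d + 2.077352)/(8.741816*d^6 + 5.474244*d^5 + 4.834614*d^4 + 1.620799*d^3 + 0.680601*d^2 + 0.108489*d + 0.024389)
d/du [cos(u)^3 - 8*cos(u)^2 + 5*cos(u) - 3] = (-3*cos(u)^2 + 16*cos(u) - 5)*sin(u)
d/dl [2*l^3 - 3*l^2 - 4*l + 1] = 6*l^2 - 6*l - 4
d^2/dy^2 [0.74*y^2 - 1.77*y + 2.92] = 1.48000000000000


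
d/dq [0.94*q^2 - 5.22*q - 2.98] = 1.88*q - 5.22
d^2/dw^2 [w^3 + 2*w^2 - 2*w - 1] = 6*w + 4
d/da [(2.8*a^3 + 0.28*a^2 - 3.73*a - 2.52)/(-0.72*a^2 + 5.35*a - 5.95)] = (-2.016*a^4 + 29.96*a^3 - 51.1676*a^2 - 6.9608*a + 35.6755)/(0.5184*a^4 - 7.704*a^3 + 37.1905*a^2 - 63.665*a + 35.4025)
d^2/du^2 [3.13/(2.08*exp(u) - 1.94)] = (13.541632*exp(u) + 12.630176)*exp(u)/(2.08*exp(u) - 1.94)^3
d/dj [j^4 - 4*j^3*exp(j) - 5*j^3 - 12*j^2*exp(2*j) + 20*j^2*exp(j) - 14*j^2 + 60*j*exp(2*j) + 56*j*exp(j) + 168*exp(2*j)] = -4*j^3*exp(j) + 4*j^3 - 24*j^2*exp(2*j) + 8*j^2*exp(j) - 15*j^2 + 96*j*exp(2*j) + 96*j*exp(j) - 28*j + 396*exp(2*j) + 56*exp(j)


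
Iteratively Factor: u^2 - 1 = (u + 1)*(u - 1)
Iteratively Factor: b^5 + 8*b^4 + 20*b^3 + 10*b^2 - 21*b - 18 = (b + 2)*(b^4 + 6*b^3 + 8*b^2 - 6*b - 9) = (b - 1)*(b + 2)*(b^3 + 7*b^2 + 15*b + 9) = (b - 1)*(b + 1)*(b + 2)*(b^2 + 6*b + 9) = (b - 1)*(b + 1)*(b + 2)*(b + 3)*(b + 3)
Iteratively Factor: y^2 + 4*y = (y + 4)*(y)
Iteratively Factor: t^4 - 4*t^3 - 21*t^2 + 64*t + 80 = (t - 5)*(t^3 + t^2 - 16*t - 16) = (t - 5)*(t - 4)*(t^2 + 5*t + 4) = (t - 5)*(t - 4)*(t + 1)*(t + 4)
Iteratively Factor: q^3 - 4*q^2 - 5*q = (q - 5)*(q^2 + q) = (q - 5)*(q + 1)*(q)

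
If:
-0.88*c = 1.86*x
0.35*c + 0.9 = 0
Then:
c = -2.57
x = 1.22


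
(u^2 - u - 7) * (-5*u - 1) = -5*u^3 + 4*u^2 + 36*u + 7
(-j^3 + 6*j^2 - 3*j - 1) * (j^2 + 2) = -j^5 + 6*j^4 - 5*j^3 + 11*j^2 - 6*j - 2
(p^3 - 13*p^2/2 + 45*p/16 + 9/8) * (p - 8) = p^4 - 29*p^3/2 + 877*p^2/16 - 171*p/8 - 9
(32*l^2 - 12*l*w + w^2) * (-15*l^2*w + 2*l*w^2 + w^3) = -480*l^4*w + 244*l^3*w^2 - 7*l^2*w^3 - 10*l*w^4 + w^5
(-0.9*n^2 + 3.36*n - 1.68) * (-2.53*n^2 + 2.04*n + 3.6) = 2.277*n^4 - 10.3368*n^3 + 7.8648*n^2 + 8.6688*n - 6.048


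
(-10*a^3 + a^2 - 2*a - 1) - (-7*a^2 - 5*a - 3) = -10*a^3 + 8*a^2 + 3*a + 2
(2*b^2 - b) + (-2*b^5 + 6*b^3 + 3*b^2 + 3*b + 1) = -2*b^5 + 6*b^3 + 5*b^2 + 2*b + 1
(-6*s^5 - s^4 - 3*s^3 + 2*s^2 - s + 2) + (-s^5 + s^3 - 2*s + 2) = -7*s^5 - s^4 - 2*s^3 + 2*s^2 - 3*s + 4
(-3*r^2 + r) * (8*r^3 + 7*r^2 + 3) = -24*r^5 - 13*r^4 + 7*r^3 - 9*r^2 + 3*r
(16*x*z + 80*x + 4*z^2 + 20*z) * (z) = 16*x*z^2 + 80*x*z + 4*z^3 + 20*z^2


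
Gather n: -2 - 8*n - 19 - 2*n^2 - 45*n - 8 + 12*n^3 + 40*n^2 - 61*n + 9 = 12*n^3 + 38*n^2 - 114*n - 20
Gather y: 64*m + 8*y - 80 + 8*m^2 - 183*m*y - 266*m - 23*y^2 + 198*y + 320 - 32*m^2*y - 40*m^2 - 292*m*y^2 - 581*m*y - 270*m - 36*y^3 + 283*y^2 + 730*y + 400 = -32*m^2 - 472*m - 36*y^3 + y^2*(260 - 292*m) + y*(-32*m^2 - 764*m + 936) + 640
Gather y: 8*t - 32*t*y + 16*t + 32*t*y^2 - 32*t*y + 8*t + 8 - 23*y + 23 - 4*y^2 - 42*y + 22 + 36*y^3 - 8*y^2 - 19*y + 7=32*t + 36*y^3 + y^2*(32*t - 12) + y*(-64*t - 84) + 60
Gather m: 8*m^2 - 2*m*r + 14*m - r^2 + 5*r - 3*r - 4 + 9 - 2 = 8*m^2 + m*(14 - 2*r) - r^2 + 2*r + 3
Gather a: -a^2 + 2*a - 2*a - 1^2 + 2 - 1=-a^2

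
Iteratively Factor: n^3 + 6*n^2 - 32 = (n + 4)*(n^2 + 2*n - 8) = (n + 4)^2*(n - 2)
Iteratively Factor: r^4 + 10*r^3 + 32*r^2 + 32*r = (r + 4)*(r^3 + 6*r^2 + 8*r) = (r + 2)*(r + 4)*(r^2 + 4*r) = (r + 2)*(r + 4)^2*(r)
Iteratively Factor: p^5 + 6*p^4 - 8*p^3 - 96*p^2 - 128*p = (p)*(p^4 + 6*p^3 - 8*p^2 - 96*p - 128) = p*(p + 4)*(p^3 + 2*p^2 - 16*p - 32) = p*(p + 4)^2*(p^2 - 2*p - 8) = p*(p - 4)*(p + 4)^2*(p + 2)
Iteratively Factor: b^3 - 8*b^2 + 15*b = (b)*(b^2 - 8*b + 15) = b*(b - 5)*(b - 3)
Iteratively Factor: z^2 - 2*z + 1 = (z - 1)*(z - 1)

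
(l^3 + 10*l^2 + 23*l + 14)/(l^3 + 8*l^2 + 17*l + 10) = (l + 7)/(l + 5)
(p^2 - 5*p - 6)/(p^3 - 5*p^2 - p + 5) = (p - 6)/(p^2 - 6*p + 5)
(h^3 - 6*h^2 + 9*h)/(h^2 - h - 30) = h*(-h^2 + 6*h - 9)/(-h^2 + h + 30)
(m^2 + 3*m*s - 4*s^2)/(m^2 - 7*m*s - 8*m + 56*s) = (m^2 + 3*m*s - 4*s^2)/(m^2 - 7*m*s - 8*m + 56*s)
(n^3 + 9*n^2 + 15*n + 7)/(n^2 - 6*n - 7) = (n^2 + 8*n + 7)/(n - 7)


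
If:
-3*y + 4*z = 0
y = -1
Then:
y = -1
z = -3/4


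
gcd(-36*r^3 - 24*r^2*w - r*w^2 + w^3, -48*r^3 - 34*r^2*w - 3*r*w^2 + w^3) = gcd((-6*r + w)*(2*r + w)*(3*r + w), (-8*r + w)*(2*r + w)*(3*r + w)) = 6*r^2 + 5*r*w + w^2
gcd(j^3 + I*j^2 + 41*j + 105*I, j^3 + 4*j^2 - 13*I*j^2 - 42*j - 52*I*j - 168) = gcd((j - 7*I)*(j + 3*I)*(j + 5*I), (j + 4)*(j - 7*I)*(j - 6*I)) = j - 7*I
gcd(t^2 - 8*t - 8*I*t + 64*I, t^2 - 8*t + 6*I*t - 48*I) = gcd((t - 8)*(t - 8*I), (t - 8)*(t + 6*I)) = t - 8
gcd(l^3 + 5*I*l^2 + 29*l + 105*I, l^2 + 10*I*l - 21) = l^2 + 10*I*l - 21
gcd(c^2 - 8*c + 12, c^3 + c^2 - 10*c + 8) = c - 2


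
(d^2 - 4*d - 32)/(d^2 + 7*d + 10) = (d^2 - 4*d - 32)/(d^2 + 7*d + 10)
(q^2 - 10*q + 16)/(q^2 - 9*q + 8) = (q - 2)/(q - 1)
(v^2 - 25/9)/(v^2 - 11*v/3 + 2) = (9*v^2 - 25)/(3*(3*v^2 - 11*v + 6))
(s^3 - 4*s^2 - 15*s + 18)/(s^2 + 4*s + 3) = (s^2 - 7*s + 6)/(s + 1)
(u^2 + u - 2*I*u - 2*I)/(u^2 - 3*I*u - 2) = (u + 1)/(u - I)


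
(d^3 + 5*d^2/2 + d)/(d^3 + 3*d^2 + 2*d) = (d + 1/2)/(d + 1)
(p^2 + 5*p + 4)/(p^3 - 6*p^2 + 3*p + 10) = (p + 4)/(p^2 - 7*p + 10)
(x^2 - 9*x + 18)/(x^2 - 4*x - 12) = (x - 3)/(x + 2)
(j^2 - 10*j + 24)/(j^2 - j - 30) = (j - 4)/(j + 5)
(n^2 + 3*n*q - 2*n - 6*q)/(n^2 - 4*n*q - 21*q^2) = (2 - n)/(-n + 7*q)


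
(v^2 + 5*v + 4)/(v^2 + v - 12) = (v + 1)/(v - 3)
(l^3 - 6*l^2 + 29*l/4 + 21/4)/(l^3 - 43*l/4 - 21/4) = (l - 3)/(l + 3)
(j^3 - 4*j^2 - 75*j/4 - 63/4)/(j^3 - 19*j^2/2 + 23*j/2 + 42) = (j + 3/2)/(j - 4)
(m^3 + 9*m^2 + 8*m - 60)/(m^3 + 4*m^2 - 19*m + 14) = (m^2 + 11*m + 30)/(m^2 + 6*m - 7)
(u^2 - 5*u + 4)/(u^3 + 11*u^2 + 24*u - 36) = (u - 4)/(u^2 + 12*u + 36)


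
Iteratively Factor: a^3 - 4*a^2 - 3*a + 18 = (a + 2)*(a^2 - 6*a + 9) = (a - 3)*(a + 2)*(a - 3)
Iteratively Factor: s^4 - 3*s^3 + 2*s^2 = (s)*(s^3 - 3*s^2 + 2*s) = s^2*(s^2 - 3*s + 2) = s^2*(s - 1)*(s - 2)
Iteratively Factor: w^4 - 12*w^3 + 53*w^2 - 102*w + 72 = (w - 4)*(w^3 - 8*w^2 + 21*w - 18) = (w - 4)*(w - 3)*(w^2 - 5*w + 6) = (w - 4)*(w - 3)^2*(w - 2)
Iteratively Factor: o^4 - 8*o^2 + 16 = (o + 2)*(o^3 - 2*o^2 - 4*o + 8) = (o - 2)*(o + 2)*(o^2 - 4) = (o - 2)^2*(o + 2)*(o + 2)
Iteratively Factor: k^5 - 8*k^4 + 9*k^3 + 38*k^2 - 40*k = (k)*(k^4 - 8*k^3 + 9*k^2 + 38*k - 40) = k*(k + 2)*(k^3 - 10*k^2 + 29*k - 20) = k*(k - 4)*(k + 2)*(k^2 - 6*k + 5) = k*(k - 5)*(k - 4)*(k + 2)*(k - 1)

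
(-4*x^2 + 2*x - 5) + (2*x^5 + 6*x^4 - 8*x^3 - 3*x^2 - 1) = 2*x^5 + 6*x^4 - 8*x^3 - 7*x^2 + 2*x - 6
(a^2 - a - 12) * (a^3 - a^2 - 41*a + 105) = a^5 - 2*a^4 - 52*a^3 + 158*a^2 + 387*a - 1260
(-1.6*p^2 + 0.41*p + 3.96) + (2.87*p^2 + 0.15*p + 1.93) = 1.27*p^2 + 0.56*p + 5.89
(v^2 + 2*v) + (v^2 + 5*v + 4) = 2*v^2 + 7*v + 4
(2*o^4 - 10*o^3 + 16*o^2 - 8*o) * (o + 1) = 2*o^5 - 8*o^4 + 6*o^3 + 8*o^2 - 8*o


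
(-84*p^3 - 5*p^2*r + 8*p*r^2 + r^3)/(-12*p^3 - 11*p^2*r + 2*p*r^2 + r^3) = (7*p + r)/(p + r)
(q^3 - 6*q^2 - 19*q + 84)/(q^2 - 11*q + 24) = (q^2 - 3*q - 28)/(q - 8)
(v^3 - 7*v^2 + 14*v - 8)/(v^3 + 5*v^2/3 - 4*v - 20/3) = 3*(v^2 - 5*v + 4)/(3*v^2 + 11*v + 10)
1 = 1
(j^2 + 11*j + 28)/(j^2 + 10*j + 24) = (j + 7)/(j + 6)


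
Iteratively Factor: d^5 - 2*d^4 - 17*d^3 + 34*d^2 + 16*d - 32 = (d - 4)*(d^4 + 2*d^3 - 9*d^2 - 2*d + 8) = (d - 4)*(d + 4)*(d^3 - 2*d^2 - d + 2) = (d - 4)*(d - 2)*(d + 4)*(d^2 - 1) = (d - 4)*(d - 2)*(d - 1)*(d + 4)*(d + 1)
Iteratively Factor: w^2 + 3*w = (w)*(w + 3)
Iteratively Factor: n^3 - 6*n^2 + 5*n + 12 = (n - 3)*(n^2 - 3*n - 4) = (n - 4)*(n - 3)*(n + 1)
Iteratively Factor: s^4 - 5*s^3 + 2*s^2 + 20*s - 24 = (s - 2)*(s^3 - 3*s^2 - 4*s + 12) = (s - 3)*(s - 2)*(s^2 - 4) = (s - 3)*(s - 2)*(s + 2)*(s - 2)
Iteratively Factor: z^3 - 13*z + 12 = (z + 4)*(z^2 - 4*z + 3) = (z - 3)*(z + 4)*(z - 1)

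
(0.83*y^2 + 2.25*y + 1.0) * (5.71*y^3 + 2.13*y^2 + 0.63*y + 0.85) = 4.7393*y^5 + 14.6154*y^4 + 11.0254*y^3 + 4.253*y^2 + 2.5425*y + 0.85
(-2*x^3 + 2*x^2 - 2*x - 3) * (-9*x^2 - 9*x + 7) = 18*x^5 - 14*x^3 + 59*x^2 + 13*x - 21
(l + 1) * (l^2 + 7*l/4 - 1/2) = l^3 + 11*l^2/4 + 5*l/4 - 1/2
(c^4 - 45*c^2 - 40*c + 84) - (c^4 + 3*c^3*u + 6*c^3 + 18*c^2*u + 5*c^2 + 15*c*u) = -3*c^3*u - 6*c^3 - 18*c^2*u - 50*c^2 - 15*c*u - 40*c + 84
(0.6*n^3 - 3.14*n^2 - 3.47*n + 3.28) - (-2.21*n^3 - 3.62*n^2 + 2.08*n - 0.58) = 2.81*n^3 + 0.48*n^2 - 5.55*n + 3.86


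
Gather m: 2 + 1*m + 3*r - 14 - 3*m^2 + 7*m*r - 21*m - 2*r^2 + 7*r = -3*m^2 + m*(7*r - 20) - 2*r^2 + 10*r - 12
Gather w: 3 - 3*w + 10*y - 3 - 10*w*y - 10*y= w*(-10*y - 3)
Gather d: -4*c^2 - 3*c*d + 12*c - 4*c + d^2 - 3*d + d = -4*c^2 + 8*c + d^2 + d*(-3*c - 2)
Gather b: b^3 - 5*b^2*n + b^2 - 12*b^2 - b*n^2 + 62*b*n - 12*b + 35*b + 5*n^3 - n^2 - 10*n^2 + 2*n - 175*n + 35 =b^3 + b^2*(-5*n - 11) + b*(-n^2 + 62*n + 23) + 5*n^3 - 11*n^2 - 173*n + 35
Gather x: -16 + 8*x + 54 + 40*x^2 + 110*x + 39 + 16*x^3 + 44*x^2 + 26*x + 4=16*x^3 + 84*x^2 + 144*x + 81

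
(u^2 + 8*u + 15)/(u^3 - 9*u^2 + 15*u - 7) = (u^2 + 8*u + 15)/(u^3 - 9*u^2 + 15*u - 7)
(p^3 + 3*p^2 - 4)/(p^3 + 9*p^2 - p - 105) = (p^3 + 3*p^2 - 4)/(p^3 + 9*p^2 - p - 105)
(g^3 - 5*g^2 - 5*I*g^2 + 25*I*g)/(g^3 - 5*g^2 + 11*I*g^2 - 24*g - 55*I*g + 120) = g*(g - 5*I)/(g^2 + 11*I*g - 24)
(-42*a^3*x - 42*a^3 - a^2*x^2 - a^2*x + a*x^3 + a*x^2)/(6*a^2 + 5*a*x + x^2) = a*(-42*a^2*x - 42*a^2 - a*x^2 - a*x + x^3 + x^2)/(6*a^2 + 5*a*x + x^2)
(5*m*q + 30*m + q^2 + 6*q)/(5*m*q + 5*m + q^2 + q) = (q + 6)/(q + 1)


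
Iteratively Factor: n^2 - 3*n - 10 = (n - 5)*(n + 2)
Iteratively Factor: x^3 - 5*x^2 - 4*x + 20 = (x - 5)*(x^2 - 4) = (x - 5)*(x + 2)*(x - 2)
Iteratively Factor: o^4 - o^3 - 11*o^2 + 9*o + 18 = (o - 2)*(o^3 + o^2 - 9*o - 9) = (o - 2)*(o + 3)*(o^2 - 2*o - 3) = (o - 3)*(o - 2)*(o + 3)*(o + 1)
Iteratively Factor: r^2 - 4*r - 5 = (r + 1)*(r - 5)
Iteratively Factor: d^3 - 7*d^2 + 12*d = (d - 4)*(d^2 - 3*d) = d*(d - 4)*(d - 3)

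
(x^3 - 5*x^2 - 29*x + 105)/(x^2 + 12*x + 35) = (x^2 - 10*x + 21)/(x + 7)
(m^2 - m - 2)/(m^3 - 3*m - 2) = 1/(m + 1)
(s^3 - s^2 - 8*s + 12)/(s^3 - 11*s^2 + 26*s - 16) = (s^2 + s - 6)/(s^2 - 9*s + 8)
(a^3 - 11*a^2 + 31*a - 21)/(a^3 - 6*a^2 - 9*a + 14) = (a - 3)/(a + 2)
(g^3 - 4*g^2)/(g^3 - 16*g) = g/(g + 4)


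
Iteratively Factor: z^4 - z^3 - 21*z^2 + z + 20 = (z - 1)*(z^3 - 21*z - 20) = (z - 1)*(z + 1)*(z^2 - z - 20) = (z - 1)*(z + 1)*(z + 4)*(z - 5)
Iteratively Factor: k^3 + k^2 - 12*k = (k - 3)*(k^2 + 4*k) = (k - 3)*(k + 4)*(k)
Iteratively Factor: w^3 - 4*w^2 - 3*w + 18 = (w - 3)*(w^2 - w - 6) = (w - 3)*(w + 2)*(w - 3)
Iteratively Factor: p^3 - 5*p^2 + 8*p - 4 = (p - 1)*(p^2 - 4*p + 4) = (p - 2)*(p - 1)*(p - 2)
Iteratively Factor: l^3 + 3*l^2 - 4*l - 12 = (l - 2)*(l^2 + 5*l + 6) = (l - 2)*(l + 2)*(l + 3)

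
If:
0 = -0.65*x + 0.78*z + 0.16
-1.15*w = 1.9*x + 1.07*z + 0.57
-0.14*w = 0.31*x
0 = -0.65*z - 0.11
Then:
No Solution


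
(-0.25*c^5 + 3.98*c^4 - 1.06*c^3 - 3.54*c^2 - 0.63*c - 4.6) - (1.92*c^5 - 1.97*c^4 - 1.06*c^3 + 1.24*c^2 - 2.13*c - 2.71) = -2.17*c^5 + 5.95*c^4 - 4.78*c^2 + 1.5*c - 1.89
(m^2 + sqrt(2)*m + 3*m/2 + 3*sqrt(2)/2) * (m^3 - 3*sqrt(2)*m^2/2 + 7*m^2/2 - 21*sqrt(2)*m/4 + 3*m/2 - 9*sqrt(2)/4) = m^5 - sqrt(2)*m^4/2 + 5*m^4 - 5*sqrt(2)*m^3/2 + 15*m^3/4 - 51*m^2/4 - 27*sqrt(2)*m^2/8 - 81*m/4 - 9*sqrt(2)*m/8 - 27/4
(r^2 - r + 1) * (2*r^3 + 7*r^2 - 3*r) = 2*r^5 + 5*r^4 - 8*r^3 + 10*r^2 - 3*r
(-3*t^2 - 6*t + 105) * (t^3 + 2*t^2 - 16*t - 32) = -3*t^5 - 12*t^4 + 141*t^3 + 402*t^2 - 1488*t - 3360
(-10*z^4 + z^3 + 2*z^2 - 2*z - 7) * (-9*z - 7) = 90*z^5 + 61*z^4 - 25*z^3 + 4*z^2 + 77*z + 49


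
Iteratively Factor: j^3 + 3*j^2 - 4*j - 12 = (j - 2)*(j^2 + 5*j + 6) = (j - 2)*(j + 2)*(j + 3)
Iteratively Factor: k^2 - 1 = (k + 1)*(k - 1)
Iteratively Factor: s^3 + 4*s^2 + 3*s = (s + 1)*(s^2 + 3*s) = (s + 1)*(s + 3)*(s)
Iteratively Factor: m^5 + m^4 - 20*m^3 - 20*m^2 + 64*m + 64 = (m + 2)*(m^4 - m^3 - 18*m^2 + 16*m + 32) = (m + 1)*(m + 2)*(m^3 - 2*m^2 - 16*m + 32) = (m + 1)*(m + 2)*(m + 4)*(m^2 - 6*m + 8) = (m - 2)*(m + 1)*(m + 2)*(m + 4)*(m - 4)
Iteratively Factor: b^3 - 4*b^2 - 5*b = (b)*(b^2 - 4*b - 5) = b*(b + 1)*(b - 5)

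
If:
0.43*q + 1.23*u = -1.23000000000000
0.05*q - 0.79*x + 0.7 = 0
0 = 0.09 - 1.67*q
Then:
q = 0.05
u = -1.02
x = 0.89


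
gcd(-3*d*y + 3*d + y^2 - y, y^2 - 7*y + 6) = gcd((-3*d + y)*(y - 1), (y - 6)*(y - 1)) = y - 1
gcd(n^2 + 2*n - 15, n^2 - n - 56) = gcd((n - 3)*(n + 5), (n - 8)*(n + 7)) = 1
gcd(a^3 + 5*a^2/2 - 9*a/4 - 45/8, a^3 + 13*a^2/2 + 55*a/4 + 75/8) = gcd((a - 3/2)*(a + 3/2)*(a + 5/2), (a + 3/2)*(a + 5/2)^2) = a^2 + 4*a + 15/4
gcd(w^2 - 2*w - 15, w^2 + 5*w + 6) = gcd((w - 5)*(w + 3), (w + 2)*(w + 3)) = w + 3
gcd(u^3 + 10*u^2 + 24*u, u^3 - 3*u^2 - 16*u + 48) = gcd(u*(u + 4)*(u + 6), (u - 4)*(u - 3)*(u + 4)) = u + 4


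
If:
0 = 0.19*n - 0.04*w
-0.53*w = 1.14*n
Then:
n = 0.00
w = 0.00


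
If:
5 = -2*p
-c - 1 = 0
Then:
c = -1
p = -5/2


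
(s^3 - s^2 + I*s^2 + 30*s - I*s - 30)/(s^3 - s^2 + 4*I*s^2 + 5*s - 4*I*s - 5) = (s^2 + I*s + 30)/(s^2 + 4*I*s + 5)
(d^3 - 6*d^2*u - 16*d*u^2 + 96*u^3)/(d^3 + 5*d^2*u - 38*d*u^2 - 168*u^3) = (d - 4*u)/(d + 7*u)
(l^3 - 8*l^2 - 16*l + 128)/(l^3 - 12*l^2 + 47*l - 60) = (l^2 - 4*l - 32)/(l^2 - 8*l + 15)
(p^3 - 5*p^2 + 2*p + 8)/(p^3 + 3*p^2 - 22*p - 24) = (p - 2)/(p + 6)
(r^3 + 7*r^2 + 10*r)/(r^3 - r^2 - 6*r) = (r + 5)/(r - 3)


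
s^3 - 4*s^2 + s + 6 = (s - 3)*(s - 2)*(s + 1)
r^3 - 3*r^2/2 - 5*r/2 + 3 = (r - 2)*(r - 1)*(r + 3/2)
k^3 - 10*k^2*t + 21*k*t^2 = k*(k - 7*t)*(k - 3*t)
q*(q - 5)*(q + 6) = q^3 + q^2 - 30*q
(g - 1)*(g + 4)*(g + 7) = g^3 + 10*g^2 + 17*g - 28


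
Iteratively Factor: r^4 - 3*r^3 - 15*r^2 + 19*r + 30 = (r - 5)*(r^3 + 2*r^2 - 5*r - 6) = (r - 5)*(r + 1)*(r^2 + r - 6) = (r - 5)*(r + 1)*(r + 3)*(r - 2)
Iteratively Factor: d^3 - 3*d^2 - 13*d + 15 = (d - 5)*(d^2 + 2*d - 3) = (d - 5)*(d - 1)*(d + 3)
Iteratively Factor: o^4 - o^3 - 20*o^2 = (o - 5)*(o^3 + 4*o^2) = o*(o - 5)*(o^2 + 4*o) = o*(o - 5)*(o + 4)*(o)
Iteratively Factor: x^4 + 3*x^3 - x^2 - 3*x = (x + 1)*(x^3 + 2*x^2 - 3*x) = (x - 1)*(x + 1)*(x^2 + 3*x) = (x - 1)*(x + 1)*(x + 3)*(x)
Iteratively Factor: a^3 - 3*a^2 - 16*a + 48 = (a - 3)*(a^2 - 16) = (a - 4)*(a - 3)*(a + 4)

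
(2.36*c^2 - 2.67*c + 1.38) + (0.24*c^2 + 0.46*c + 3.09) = 2.6*c^2 - 2.21*c + 4.47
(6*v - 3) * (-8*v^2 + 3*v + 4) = -48*v^3 + 42*v^2 + 15*v - 12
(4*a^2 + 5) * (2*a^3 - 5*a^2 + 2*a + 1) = 8*a^5 - 20*a^4 + 18*a^3 - 21*a^2 + 10*a + 5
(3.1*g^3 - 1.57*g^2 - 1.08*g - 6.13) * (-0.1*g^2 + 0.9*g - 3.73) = -0.31*g^5 + 2.947*g^4 - 12.868*g^3 + 5.4971*g^2 - 1.4886*g + 22.8649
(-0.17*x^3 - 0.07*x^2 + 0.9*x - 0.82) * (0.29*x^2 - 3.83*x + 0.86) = -0.0493*x^5 + 0.6308*x^4 + 0.3829*x^3 - 3.745*x^2 + 3.9146*x - 0.7052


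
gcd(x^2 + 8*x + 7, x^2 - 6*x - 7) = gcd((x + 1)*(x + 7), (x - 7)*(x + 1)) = x + 1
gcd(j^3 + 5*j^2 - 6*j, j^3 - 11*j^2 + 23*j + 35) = 1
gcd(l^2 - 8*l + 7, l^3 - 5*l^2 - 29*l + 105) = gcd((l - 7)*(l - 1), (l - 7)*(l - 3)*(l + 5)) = l - 7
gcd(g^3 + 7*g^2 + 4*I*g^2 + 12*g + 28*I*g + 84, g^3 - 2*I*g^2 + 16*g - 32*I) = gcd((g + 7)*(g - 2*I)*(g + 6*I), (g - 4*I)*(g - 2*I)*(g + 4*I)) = g - 2*I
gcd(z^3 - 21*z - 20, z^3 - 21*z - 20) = z^3 - 21*z - 20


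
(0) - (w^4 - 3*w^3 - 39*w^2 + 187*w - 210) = -w^4 + 3*w^3 + 39*w^2 - 187*w + 210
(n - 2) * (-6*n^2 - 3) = -6*n^3 + 12*n^2 - 3*n + 6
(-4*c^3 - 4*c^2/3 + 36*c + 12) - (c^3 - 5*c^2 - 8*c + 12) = -5*c^3 + 11*c^2/3 + 44*c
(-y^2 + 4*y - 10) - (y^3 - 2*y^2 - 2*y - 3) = -y^3 + y^2 + 6*y - 7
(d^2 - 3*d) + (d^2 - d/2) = 2*d^2 - 7*d/2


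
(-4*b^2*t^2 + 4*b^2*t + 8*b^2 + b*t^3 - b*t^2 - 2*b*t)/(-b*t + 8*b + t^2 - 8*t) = b*(4*b*t^2 - 4*b*t - 8*b - t^3 + t^2 + 2*t)/(b*t - 8*b - t^2 + 8*t)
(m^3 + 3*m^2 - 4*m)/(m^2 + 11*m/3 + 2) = 3*m*(m^2 + 3*m - 4)/(3*m^2 + 11*m + 6)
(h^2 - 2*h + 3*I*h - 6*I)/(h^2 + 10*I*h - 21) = (h - 2)/(h + 7*I)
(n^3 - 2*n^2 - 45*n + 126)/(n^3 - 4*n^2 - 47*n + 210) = (n - 3)/(n - 5)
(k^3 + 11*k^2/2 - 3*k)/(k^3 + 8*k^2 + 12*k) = (k - 1/2)/(k + 2)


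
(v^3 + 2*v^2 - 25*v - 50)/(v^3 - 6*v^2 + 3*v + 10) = (v^2 + 7*v + 10)/(v^2 - v - 2)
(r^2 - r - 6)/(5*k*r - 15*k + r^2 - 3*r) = (r + 2)/(5*k + r)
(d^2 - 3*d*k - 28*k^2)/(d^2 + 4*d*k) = (d - 7*k)/d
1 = 1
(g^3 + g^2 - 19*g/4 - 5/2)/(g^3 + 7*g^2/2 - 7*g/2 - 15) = (g + 1/2)/(g + 3)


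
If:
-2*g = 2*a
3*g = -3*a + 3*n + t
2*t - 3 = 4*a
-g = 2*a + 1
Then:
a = -1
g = 1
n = 1/6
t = -1/2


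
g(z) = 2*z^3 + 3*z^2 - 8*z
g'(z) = 6*z^2 + 6*z - 8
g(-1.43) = 11.73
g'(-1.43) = -4.31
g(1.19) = -1.90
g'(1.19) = 7.64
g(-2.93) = -1.11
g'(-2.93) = 25.93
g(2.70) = 39.64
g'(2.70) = 51.94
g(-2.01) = 11.96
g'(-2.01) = 4.18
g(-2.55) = 6.74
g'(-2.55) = 15.72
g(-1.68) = 12.42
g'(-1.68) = -1.15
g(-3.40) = -16.73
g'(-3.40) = 40.96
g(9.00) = 1629.00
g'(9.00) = 532.00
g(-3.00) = -3.00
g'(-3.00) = 28.00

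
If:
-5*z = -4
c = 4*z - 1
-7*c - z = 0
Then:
No Solution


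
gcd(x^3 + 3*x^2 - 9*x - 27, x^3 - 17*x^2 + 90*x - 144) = x - 3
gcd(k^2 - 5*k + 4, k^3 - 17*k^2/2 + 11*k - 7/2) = k - 1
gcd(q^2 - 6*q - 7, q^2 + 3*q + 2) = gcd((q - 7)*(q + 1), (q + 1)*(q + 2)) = q + 1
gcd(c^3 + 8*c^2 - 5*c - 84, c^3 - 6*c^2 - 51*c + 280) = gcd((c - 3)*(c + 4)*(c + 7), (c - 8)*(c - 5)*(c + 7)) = c + 7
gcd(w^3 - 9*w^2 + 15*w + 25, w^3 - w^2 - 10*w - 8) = w + 1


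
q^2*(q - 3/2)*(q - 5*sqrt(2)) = q^4 - 5*sqrt(2)*q^3 - 3*q^3/2 + 15*sqrt(2)*q^2/2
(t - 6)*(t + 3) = t^2 - 3*t - 18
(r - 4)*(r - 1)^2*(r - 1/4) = r^4 - 25*r^3/4 + 21*r^2/2 - 25*r/4 + 1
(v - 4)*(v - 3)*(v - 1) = v^3 - 8*v^2 + 19*v - 12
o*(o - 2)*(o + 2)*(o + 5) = o^4 + 5*o^3 - 4*o^2 - 20*o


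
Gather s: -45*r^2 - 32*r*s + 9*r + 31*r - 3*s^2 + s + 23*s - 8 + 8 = -45*r^2 + 40*r - 3*s^2 + s*(24 - 32*r)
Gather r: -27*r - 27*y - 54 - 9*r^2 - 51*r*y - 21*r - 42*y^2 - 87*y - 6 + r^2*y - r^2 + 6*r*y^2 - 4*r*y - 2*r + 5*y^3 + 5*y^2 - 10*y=r^2*(y - 10) + r*(6*y^2 - 55*y - 50) + 5*y^3 - 37*y^2 - 124*y - 60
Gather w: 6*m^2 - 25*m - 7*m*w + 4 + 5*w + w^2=6*m^2 - 25*m + w^2 + w*(5 - 7*m) + 4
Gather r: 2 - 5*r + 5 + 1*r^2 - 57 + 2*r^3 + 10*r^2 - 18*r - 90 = 2*r^3 + 11*r^2 - 23*r - 140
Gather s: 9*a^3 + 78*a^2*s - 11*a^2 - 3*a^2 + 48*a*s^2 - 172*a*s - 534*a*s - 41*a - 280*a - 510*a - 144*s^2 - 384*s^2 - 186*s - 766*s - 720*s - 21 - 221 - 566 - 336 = 9*a^3 - 14*a^2 - 831*a + s^2*(48*a - 528) + s*(78*a^2 - 706*a - 1672) - 1144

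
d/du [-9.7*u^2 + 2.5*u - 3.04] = 2.5 - 19.4*u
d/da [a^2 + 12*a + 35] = 2*a + 12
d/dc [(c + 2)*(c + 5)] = 2*c + 7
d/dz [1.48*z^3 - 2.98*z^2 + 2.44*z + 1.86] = 4.44*z^2 - 5.96*z + 2.44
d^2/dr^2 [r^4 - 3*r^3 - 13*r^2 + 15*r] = 12*r^2 - 18*r - 26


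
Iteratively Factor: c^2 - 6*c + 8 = (c - 2)*(c - 4)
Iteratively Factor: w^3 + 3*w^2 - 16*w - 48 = (w - 4)*(w^2 + 7*w + 12) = (w - 4)*(w + 4)*(w + 3)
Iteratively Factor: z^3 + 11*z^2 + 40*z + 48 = (z + 4)*(z^2 + 7*z + 12) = (z + 3)*(z + 4)*(z + 4)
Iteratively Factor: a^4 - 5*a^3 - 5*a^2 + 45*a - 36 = (a - 1)*(a^3 - 4*a^2 - 9*a + 36) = (a - 1)*(a + 3)*(a^2 - 7*a + 12) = (a - 3)*(a - 1)*(a + 3)*(a - 4)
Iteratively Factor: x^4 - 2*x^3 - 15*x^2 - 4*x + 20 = (x - 1)*(x^3 - x^2 - 16*x - 20) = (x - 5)*(x - 1)*(x^2 + 4*x + 4) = (x - 5)*(x - 1)*(x + 2)*(x + 2)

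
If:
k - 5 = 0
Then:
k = 5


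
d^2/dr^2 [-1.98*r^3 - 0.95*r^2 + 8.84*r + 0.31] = -11.88*r - 1.9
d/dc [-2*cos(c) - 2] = 2*sin(c)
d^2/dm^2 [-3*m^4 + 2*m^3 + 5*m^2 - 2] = -36*m^2 + 12*m + 10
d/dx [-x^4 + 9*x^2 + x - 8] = -4*x^3 + 18*x + 1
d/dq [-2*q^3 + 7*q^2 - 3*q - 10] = -6*q^2 + 14*q - 3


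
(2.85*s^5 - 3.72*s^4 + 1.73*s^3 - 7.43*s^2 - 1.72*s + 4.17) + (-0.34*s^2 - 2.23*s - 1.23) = 2.85*s^5 - 3.72*s^4 + 1.73*s^3 - 7.77*s^2 - 3.95*s + 2.94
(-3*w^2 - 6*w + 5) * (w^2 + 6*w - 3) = -3*w^4 - 24*w^3 - 22*w^2 + 48*w - 15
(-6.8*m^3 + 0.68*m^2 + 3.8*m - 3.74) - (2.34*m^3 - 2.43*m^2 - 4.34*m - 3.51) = -9.14*m^3 + 3.11*m^2 + 8.14*m - 0.23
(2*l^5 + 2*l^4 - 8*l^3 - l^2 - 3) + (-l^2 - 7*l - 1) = 2*l^5 + 2*l^4 - 8*l^3 - 2*l^2 - 7*l - 4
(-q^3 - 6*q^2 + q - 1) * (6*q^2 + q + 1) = -6*q^5 - 37*q^4 - q^3 - 11*q^2 - 1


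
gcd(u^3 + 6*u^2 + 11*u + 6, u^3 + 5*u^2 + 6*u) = u^2 + 5*u + 6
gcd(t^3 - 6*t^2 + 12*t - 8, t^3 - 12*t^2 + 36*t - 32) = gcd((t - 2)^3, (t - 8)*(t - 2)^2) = t^2 - 4*t + 4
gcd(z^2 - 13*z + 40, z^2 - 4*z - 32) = z - 8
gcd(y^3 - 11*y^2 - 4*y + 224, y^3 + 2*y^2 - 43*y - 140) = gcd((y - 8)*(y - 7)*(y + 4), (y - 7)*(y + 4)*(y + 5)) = y^2 - 3*y - 28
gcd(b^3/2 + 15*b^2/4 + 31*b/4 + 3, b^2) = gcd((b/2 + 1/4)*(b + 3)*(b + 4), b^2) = 1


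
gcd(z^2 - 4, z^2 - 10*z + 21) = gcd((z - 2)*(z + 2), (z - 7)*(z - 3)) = 1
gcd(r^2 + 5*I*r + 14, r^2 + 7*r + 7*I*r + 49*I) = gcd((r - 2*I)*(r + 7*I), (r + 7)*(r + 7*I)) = r + 7*I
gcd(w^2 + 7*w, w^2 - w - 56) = w + 7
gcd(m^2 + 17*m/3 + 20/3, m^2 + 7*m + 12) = m + 4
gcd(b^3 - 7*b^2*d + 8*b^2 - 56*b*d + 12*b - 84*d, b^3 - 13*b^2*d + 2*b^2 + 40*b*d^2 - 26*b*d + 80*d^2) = b + 2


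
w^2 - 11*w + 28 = (w - 7)*(w - 4)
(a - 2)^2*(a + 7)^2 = a^4 + 10*a^3 - 3*a^2 - 140*a + 196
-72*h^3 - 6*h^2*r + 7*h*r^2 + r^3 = (-3*h + r)*(4*h + r)*(6*h + r)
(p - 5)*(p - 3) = p^2 - 8*p + 15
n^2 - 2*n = n*(n - 2)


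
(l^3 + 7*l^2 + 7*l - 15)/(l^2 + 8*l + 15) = l - 1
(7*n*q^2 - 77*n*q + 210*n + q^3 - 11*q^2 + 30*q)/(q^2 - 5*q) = 7*n - 42*n/q + q - 6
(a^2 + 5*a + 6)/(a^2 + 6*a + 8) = (a + 3)/(a + 4)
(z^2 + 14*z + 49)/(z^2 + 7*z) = (z + 7)/z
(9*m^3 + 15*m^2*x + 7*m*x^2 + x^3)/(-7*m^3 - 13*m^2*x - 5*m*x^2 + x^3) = (9*m^2 + 6*m*x + x^2)/(-7*m^2 - 6*m*x + x^2)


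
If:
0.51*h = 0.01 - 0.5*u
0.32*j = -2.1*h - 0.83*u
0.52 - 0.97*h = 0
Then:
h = 0.54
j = -2.15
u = -0.53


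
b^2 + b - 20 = (b - 4)*(b + 5)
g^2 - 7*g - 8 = (g - 8)*(g + 1)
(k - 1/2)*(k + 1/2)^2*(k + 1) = k^4 + 3*k^3/2 + k^2/4 - 3*k/8 - 1/8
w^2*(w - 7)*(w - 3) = w^4 - 10*w^3 + 21*w^2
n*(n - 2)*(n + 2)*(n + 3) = n^4 + 3*n^3 - 4*n^2 - 12*n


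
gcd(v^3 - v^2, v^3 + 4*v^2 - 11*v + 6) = v - 1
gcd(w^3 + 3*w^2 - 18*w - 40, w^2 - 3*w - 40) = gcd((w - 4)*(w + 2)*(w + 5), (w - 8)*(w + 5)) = w + 5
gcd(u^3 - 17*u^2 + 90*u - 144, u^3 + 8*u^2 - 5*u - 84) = u - 3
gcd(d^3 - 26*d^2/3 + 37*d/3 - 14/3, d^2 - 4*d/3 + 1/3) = d - 1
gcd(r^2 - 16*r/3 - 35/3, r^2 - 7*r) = r - 7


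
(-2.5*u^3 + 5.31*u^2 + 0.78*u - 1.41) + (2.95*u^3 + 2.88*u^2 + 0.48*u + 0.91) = 0.45*u^3 + 8.19*u^2 + 1.26*u - 0.5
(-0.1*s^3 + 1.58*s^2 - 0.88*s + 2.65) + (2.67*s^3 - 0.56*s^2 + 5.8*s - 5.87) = 2.57*s^3 + 1.02*s^2 + 4.92*s - 3.22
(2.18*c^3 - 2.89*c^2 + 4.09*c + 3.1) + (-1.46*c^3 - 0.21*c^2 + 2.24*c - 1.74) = 0.72*c^3 - 3.1*c^2 + 6.33*c + 1.36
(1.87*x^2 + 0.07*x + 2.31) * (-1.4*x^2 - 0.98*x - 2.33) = -2.618*x^4 - 1.9306*x^3 - 7.6597*x^2 - 2.4269*x - 5.3823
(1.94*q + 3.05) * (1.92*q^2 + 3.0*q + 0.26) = 3.7248*q^3 + 11.676*q^2 + 9.6544*q + 0.793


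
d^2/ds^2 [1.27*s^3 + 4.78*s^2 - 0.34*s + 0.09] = 7.62*s + 9.56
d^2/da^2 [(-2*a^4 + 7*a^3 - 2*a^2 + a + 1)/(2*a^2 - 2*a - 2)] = (-2*a^6 + 6*a^5 - 3*a^3 + 6*a^2 + 21*a - 1)/(a^6 - 3*a^5 + 5*a^3 - 3*a - 1)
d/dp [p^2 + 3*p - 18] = 2*p + 3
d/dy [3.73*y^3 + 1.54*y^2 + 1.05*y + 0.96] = 11.19*y^2 + 3.08*y + 1.05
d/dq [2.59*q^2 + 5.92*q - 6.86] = 5.18*q + 5.92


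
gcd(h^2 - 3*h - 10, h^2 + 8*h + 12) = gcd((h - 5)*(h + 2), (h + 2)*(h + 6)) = h + 2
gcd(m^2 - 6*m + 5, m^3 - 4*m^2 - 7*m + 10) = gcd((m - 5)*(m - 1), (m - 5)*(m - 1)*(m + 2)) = m^2 - 6*m + 5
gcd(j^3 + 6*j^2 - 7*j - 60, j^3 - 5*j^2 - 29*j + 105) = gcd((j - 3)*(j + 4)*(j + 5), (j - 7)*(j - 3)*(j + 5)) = j^2 + 2*j - 15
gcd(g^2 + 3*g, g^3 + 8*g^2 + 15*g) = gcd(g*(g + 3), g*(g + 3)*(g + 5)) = g^2 + 3*g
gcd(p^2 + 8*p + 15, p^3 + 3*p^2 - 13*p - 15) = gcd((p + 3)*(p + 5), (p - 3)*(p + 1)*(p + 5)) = p + 5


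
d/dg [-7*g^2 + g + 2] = 1 - 14*g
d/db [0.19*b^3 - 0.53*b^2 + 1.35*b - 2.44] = 0.57*b^2 - 1.06*b + 1.35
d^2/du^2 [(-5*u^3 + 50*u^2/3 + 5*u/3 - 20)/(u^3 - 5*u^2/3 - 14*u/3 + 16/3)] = 30*(15*u^6 - 117*u^5 + 477*u^4 - 1127*u^3 + 1580*u^2 - 952*u - 176)/(27*u^9 - 135*u^8 - 153*u^7 + 1567*u^6 - 726*u^5 - 5772*u^4 + 6280*u^3 + 5568*u^2 - 10752*u + 4096)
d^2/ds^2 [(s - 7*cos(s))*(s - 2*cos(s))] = 9*s*cos(s) + 56*sin(s)^2 + 18*sin(s) - 26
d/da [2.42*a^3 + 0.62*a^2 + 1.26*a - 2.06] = 7.26*a^2 + 1.24*a + 1.26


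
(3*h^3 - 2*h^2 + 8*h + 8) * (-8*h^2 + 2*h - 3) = -24*h^5 + 22*h^4 - 77*h^3 - 42*h^2 - 8*h - 24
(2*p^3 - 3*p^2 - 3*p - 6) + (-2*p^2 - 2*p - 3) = 2*p^3 - 5*p^2 - 5*p - 9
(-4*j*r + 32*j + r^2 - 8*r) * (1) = -4*j*r + 32*j + r^2 - 8*r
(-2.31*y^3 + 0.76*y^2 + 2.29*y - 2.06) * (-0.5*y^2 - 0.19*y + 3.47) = 1.155*y^5 + 0.0589*y^4 - 9.3051*y^3 + 3.2321*y^2 + 8.3377*y - 7.1482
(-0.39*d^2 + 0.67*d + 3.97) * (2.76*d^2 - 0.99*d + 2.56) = -1.0764*d^4 + 2.2353*d^3 + 9.2955*d^2 - 2.2151*d + 10.1632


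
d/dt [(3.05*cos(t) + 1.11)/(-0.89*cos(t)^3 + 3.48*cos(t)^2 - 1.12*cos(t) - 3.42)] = (-5.429*cos(t)^3 + 7.6503*cos(t)^2 + 7.7256*cos(t) + 9.1878)*sin(t)/(0.7921*cos(t)^6 - 6.1944*cos(t)^5 + 14.104*cos(t)^4 - 1.7076*cos(t)^3 - 22.5488*cos(t)^2 + 7.6608*cos(t) + 11.6964)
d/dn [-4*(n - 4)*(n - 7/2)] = 30 - 8*n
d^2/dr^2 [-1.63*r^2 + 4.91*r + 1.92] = -3.26000000000000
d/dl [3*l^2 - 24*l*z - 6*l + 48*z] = 6*l - 24*z - 6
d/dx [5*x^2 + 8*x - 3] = 10*x + 8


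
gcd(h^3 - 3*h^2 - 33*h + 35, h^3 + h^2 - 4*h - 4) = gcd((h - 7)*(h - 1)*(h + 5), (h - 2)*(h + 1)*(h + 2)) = 1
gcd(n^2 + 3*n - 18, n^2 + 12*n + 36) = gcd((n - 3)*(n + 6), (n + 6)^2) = n + 6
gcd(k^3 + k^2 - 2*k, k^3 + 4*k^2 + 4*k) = k^2 + 2*k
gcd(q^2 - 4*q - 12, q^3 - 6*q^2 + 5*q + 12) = 1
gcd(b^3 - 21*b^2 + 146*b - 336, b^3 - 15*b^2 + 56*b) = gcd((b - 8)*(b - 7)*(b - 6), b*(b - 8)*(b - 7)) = b^2 - 15*b + 56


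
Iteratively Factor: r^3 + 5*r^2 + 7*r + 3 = (r + 3)*(r^2 + 2*r + 1) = (r + 1)*(r + 3)*(r + 1)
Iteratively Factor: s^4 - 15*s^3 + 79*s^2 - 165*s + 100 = (s - 5)*(s^3 - 10*s^2 + 29*s - 20) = (s - 5)*(s - 4)*(s^2 - 6*s + 5) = (s - 5)^2*(s - 4)*(s - 1)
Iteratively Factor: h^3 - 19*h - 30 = (h + 2)*(h^2 - 2*h - 15) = (h + 2)*(h + 3)*(h - 5)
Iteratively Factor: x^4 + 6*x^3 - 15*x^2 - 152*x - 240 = (x + 4)*(x^3 + 2*x^2 - 23*x - 60) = (x + 3)*(x + 4)*(x^2 - x - 20) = (x + 3)*(x + 4)^2*(x - 5)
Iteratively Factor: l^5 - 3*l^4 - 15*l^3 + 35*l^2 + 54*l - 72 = (l + 3)*(l^4 - 6*l^3 + 3*l^2 + 26*l - 24) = (l - 3)*(l + 3)*(l^3 - 3*l^2 - 6*l + 8) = (l - 3)*(l + 2)*(l + 3)*(l^2 - 5*l + 4) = (l - 3)*(l - 1)*(l + 2)*(l + 3)*(l - 4)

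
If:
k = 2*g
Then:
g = k/2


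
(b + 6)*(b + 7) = b^2 + 13*b + 42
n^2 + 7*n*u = n*(n + 7*u)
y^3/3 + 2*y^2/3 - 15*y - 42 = (y/3 + 1)*(y - 7)*(y + 6)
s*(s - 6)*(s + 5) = s^3 - s^2 - 30*s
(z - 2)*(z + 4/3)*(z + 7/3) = z^3 + 5*z^2/3 - 38*z/9 - 56/9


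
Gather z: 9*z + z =10*z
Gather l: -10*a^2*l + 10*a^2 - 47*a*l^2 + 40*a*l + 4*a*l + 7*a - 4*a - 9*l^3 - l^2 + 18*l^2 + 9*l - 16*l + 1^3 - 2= 10*a^2 + 3*a - 9*l^3 + l^2*(17 - 47*a) + l*(-10*a^2 + 44*a - 7) - 1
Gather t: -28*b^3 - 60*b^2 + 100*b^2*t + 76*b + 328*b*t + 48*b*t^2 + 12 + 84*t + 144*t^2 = -28*b^3 - 60*b^2 + 76*b + t^2*(48*b + 144) + t*(100*b^2 + 328*b + 84) + 12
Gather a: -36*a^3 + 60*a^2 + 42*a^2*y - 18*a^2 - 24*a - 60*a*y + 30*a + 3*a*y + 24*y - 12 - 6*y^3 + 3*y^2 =-36*a^3 + a^2*(42*y + 42) + a*(6 - 57*y) - 6*y^3 + 3*y^2 + 24*y - 12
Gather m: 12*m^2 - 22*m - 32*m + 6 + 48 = 12*m^2 - 54*m + 54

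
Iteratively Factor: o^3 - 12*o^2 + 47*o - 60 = (o - 4)*(o^2 - 8*o + 15) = (o - 4)*(o - 3)*(o - 5)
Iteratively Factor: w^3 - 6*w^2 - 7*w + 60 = (w - 4)*(w^2 - 2*w - 15) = (w - 4)*(w + 3)*(w - 5)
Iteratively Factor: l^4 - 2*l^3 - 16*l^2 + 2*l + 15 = (l + 3)*(l^3 - 5*l^2 - l + 5) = (l - 1)*(l + 3)*(l^2 - 4*l - 5) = (l - 1)*(l + 1)*(l + 3)*(l - 5)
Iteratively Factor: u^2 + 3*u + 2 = (u + 1)*(u + 2)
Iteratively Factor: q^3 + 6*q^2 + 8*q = (q + 4)*(q^2 + 2*q) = q*(q + 4)*(q + 2)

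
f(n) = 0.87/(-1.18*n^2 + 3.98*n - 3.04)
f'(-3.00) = -0.01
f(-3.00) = -0.03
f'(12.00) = 0.00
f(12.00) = -0.01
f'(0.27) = -0.69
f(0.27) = -0.42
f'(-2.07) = -0.03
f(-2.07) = -0.05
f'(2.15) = 244.05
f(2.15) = 13.93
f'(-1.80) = -0.04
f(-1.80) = -0.06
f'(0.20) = -0.58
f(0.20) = -0.38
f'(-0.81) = -0.10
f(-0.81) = -0.12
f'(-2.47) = -0.02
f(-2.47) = -0.04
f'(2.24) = 547.36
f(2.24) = -19.09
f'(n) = 0.87*(2.36*n - 3.98)/(-1.18*n^2 + 3.98*n - 3.04)^2 = (2.0532*n - 3.4626)/(1.18*n^2 - 3.98*n + 3.04)^2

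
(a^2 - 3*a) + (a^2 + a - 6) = 2*a^2 - 2*a - 6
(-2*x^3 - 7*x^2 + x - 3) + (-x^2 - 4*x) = -2*x^3 - 8*x^2 - 3*x - 3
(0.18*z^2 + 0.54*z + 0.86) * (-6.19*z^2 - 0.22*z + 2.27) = -1.1142*z^4 - 3.3822*z^3 - 5.0336*z^2 + 1.0366*z + 1.9522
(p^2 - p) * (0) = 0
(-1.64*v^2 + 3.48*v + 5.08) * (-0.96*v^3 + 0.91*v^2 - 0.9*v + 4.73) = 1.5744*v^5 - 4.8332*v^4 - 0.234*v^3 - 6.2664*v^2 + 11.8884*v + 24.0284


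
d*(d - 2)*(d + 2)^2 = d^4 + 2*d^3 - 4*d^2 - 8*d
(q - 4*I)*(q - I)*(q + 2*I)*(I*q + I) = I*q^4 + 3*q^3 + I*q^3 + 3*q^2 + 6*I*q^2 + 8*q + 6*I*q + 8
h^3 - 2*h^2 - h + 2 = (h - 2)*(h - 1)*(h + 1)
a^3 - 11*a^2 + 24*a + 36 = (a - 6)^2*(a + 1)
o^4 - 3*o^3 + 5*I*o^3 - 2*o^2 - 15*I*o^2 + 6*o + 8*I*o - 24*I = (o - 3)*(o - I)*(o + 2*I)*(o + 4*I)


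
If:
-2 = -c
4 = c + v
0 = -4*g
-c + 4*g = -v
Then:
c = 2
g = 0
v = 2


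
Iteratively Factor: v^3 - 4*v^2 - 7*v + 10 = (v - 1)*(v^2 - 3*v - 10) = (v - 1)*(v + 2)*(v - 5)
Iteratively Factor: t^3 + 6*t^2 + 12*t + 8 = (t + 2)*(t^2 + 4*t + 4) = (t + 2)^2*(t + 2)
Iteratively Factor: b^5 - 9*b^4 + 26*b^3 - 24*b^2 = (b)*(b^4 - 9*b^3 + 26*b^2 - 24*b) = b^2*(b^3 - 9*b^2 + 26*b - 24) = b^2*(b - 3)*(b^2 - 6*b + 8) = b^2*(b - 4)*(b - 3)*(b - 2)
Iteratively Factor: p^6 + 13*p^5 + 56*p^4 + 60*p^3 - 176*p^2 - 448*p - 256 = (p + 1)*(p^5 + 12*p^4 + 44*p^3 + 16*p^2 - 192*p - 256) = (p + 1)*(p + 4)*(p^4 + 8*p^3 + 12*p^2 - 32*p - 64) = (p + 1)*(p + 4)^2*(p^3 + 4*p^2 - 4*p - 16) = (p + 1)*(p + 2)*(p + 4)^2*(p^2 + 2*p - 8) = (p - 2)*(p + 1)*(p + 2)*(p + 4)^2*(p + 4)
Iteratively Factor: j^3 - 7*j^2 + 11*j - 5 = (j - 1)*(j^2 - 6*j + 5) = (j - 1)^2*(j - 5)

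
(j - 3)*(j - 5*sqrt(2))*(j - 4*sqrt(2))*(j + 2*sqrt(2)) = j^4 - 7*sqrt(2)*j^3 - 3*j^3 + 4*j^2 + 21*sqrt(2)*j^2 - 12*j + 80*sqrt(2)*j - 240*sqrt(2)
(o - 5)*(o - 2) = o^2 - 7*o + 10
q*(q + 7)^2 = q^3 + 14*q^2 + 49*q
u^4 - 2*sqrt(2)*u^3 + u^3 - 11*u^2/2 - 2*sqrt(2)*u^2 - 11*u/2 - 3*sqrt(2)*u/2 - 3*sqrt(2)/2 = (u + 1)*(u - 3*sqrt(2))*(u + sqrt(2)/2)^2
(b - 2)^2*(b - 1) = b^3 - 5*b^2 + 8*b - 4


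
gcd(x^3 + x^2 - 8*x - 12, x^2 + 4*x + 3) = 1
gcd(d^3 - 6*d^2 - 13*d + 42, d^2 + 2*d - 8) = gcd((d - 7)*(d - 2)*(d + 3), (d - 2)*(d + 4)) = d - 2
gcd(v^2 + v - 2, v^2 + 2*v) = v + 2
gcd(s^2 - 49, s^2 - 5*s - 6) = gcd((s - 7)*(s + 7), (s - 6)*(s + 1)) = 1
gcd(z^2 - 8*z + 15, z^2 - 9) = z - 3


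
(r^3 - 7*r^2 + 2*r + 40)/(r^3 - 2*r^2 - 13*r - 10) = (r - 4)/(r + 1)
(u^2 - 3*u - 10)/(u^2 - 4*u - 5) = (u + 2)/(u + 1)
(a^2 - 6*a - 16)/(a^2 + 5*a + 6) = (a - 8)/(a + 3)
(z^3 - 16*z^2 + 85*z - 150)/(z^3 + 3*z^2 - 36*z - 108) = (z^2 - 10*z + 25)/(z^2 + 9*z + 18)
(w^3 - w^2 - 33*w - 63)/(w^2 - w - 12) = (w^2 - 4*w - 21)/(w - 4)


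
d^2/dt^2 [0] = 0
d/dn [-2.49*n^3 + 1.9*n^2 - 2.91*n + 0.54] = -7.47*n^2 + 3.8*n - 2.91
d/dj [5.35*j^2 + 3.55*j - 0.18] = 10.7*j + 3.55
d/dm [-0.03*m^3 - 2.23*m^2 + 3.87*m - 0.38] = -0.09*m^2 - 4.46*m + 3.87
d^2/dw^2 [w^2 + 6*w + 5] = 2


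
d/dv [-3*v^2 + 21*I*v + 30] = -6*v + 21*I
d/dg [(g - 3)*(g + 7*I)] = 2*g - 3 + 7*I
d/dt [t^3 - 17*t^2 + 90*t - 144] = 3*t^2 - 34*t + 90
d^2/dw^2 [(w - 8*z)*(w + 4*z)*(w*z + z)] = 2*z*(3*w - 4*z + 1)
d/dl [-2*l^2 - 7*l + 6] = -4*l - 7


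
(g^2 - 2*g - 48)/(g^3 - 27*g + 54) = (g - 8)/(g^2 - 6*g + 9)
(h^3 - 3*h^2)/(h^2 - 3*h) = h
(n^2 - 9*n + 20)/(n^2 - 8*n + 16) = (n - 5)/(n - 4)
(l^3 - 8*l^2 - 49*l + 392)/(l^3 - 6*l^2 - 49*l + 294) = (l - 8)/(l - 6)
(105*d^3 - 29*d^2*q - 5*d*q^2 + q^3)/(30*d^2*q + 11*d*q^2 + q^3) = (21*d^2 - 10*d*q + q^2)/(q*(6*d + q))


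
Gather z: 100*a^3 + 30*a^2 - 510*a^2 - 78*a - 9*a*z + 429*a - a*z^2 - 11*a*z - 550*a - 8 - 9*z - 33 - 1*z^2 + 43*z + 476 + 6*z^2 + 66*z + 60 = 100*a^3 - 480*a^2 - 199*a + z^2*(5 - a) + z*(100 - 20*a) + 495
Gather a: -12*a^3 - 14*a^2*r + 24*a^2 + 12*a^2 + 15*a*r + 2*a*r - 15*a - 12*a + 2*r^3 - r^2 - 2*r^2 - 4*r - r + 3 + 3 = -12*a^3 + a^2*(36 - 14*r) + a*(17*r - 27) + 2*r^3 - 3*r^2 - 5*r + 6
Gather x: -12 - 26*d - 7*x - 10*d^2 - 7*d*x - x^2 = -10*d^2 - 26*d - x^2 + x*(-7*d - 7) - 12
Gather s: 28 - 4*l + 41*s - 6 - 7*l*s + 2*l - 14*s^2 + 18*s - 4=-2*l - 14*s^2 + s*(59 - 7*l) + 18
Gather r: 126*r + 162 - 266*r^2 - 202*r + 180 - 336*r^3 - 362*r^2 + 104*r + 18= -336*r^3 - 628*r^2 + 28*r + 360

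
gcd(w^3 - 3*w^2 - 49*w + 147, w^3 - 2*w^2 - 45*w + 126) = w^2 + 4*w - 21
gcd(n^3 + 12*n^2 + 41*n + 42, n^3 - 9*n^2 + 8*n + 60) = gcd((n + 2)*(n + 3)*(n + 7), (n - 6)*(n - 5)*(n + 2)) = n + 2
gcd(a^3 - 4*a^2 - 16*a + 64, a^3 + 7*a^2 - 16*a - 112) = a^2 - 16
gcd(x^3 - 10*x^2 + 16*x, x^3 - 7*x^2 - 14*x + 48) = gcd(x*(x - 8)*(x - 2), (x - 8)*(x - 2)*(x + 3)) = x^2 - 10*x + 16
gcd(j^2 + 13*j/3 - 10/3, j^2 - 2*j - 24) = 1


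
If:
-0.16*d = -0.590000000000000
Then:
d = 3.69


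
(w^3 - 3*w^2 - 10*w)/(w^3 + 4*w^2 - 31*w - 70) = w/(w + 7)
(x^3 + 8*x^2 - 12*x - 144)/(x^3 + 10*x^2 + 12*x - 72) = (x - 4)/(x - 2)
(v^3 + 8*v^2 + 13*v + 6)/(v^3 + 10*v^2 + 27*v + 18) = (v + 1)/(v + 3)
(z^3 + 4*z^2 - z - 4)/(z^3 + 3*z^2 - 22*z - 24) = (z^2 + 3*z - 4)/(z^2 + 2*z - 24)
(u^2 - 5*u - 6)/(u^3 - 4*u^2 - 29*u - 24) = (u - 6)/(u^2 - 5*u - 24)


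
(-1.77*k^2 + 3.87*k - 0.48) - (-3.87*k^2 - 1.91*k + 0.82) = 2.1*k^2 + 5.78*k - 1.3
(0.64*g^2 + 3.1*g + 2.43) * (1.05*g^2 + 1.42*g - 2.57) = 0.672*g^4 + 4.1638*g^3 + 5.3087*g^2 - 4.5164*g - 6.2451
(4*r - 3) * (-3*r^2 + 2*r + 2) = -12*r^3 + 17*r^2 + 2*r - 6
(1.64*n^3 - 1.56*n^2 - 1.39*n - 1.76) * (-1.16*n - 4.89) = -1.9024*n^4 - 6.21*n^3 + 9.2408*n^2 + 8.8387*n + 8.6064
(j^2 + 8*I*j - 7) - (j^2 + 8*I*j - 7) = 0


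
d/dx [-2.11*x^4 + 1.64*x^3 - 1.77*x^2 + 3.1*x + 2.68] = -8.44*x^3 + 4.92*x^2 - 3.54*x + 3.1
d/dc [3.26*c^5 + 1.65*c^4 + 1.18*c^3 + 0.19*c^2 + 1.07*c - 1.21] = 16.3*c^4 + 6.6*c^3 + 3.54*c^2 + 0.38*c + 1.07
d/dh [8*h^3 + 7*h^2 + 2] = 2*h*(12*h + 7)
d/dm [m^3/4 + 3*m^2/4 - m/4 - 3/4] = 3*m^2/4 + 3*m/2 - 1/4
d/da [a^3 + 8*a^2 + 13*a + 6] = 3*a^2 + 16*a + 13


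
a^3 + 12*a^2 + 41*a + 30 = (a + 1)*(a + 5)*(a + 6)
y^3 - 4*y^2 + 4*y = y*(y - 2)^2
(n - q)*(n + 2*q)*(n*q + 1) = n^3*q + n^2*q^2 + n^2 - 2*n*q^3 + n*q - 2*q^2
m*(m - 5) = m^2 - 5*m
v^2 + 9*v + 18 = (v + 3)*(v + 6)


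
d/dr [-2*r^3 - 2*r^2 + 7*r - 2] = -6*r^2 - 4*r + 7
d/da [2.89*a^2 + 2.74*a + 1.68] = 5.78*a + 2.74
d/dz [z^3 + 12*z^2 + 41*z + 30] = 3*z^2 + 24*z + 41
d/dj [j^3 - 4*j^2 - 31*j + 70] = 3*j^2 - 8*j - 31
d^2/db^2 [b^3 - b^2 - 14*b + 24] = 6*b - 2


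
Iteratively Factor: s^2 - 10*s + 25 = (s - 5)*(s - 5)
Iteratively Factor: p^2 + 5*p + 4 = (p + 1)*(p + 4)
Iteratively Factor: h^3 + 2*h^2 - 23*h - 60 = (h + 3)*(h^2 - h - 20) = (h + 3)*(h + 4)*(h - 5)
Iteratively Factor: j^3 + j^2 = (j)*(j^2 + j) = j*(j + 1)*(j)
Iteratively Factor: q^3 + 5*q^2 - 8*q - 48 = (q + 4)*(q^2 + q - 12) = (q + 4)^2*(q - 3)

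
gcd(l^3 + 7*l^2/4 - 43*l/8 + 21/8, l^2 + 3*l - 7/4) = l + 7/2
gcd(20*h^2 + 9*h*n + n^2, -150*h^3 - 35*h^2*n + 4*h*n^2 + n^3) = 5*h + n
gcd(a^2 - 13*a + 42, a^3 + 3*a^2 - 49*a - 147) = a - 7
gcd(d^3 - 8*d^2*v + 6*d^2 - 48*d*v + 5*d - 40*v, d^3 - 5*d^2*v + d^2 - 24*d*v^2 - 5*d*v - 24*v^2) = -d^2 + 8*d*v - d + 8*v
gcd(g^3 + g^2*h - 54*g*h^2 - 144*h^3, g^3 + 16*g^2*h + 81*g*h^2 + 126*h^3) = g^2 + 9*g*h + 18*h^2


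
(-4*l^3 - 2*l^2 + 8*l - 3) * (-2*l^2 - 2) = 8*l^5 + 4*l^4 - 8*l^3 + 10*l^2 - 16*l + 6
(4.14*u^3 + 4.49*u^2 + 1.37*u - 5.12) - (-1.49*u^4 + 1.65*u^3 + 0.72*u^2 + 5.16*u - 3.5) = 1.49*u^4 + 2.49*u^3 + 3.77*u^2 - 3.79*u - 1.62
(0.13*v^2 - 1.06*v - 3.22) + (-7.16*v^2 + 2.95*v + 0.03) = -7.03*v^2 + 1.89*v - 3.19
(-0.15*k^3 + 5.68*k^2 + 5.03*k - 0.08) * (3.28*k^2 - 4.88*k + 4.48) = -0.492*k^5 + 19.3624*k^4 - 11.892*k^3 + 0.637599999999999*k^2 + 22.9248*k - 0.3584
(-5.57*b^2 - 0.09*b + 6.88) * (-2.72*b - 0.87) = 15.1504*b^3 + 5.0907*b^2 - 18.6353*b - 5.9856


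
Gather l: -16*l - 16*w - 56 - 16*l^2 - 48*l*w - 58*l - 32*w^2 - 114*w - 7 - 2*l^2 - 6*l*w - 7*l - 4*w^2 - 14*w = -18*l^2 + l*(-54*w - 81) - 36*w^2 - 144*w - 63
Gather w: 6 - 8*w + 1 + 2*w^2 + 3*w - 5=2*w^2 - 5*w + 2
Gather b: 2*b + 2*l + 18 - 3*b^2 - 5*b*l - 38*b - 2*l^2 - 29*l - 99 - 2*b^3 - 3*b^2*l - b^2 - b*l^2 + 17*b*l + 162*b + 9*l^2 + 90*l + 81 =-2*b^3 + b^2*(-3*l - 4) + b*(-l^2 + 12*l + 126) + 7*l^2 + 63*l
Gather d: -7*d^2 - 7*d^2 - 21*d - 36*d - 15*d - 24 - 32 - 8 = -14*d^2 - 72*d - 64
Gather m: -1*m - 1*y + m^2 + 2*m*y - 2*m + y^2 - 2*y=m^2 + m*(2*y - 3) + y^2 - 3*y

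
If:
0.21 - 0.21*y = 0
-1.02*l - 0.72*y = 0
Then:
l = -0.71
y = 1.00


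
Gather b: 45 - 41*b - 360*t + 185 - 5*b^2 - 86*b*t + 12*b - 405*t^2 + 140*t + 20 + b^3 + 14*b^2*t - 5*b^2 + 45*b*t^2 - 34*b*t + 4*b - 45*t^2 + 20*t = b^3 + b^2*(14*t - 10) + b*(45*t^2 - 120*t - 25) - 450*t^2 - 200*t + 250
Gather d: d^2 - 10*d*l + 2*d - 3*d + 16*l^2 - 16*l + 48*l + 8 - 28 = d^2 + d*(-10*l - 1) + 16*l^2 + 32*l - 20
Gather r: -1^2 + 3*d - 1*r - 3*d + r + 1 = 0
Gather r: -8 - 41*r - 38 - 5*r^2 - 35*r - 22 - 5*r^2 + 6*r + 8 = -10*r^2 - 70*r - 60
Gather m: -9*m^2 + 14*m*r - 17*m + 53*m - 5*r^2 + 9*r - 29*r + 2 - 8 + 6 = -9*m^2 + m*(14*r + 36) - 5*r^2 - 20*r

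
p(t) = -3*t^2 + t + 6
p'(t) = 1 - 6*t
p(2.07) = -4.78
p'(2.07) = -11.42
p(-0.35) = 5.28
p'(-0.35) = 3.10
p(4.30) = -45.17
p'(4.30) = -24.80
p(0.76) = 5.03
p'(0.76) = -3.56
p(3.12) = -20.08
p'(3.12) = -17.72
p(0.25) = 6.06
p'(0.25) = -0.50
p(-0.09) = 5.89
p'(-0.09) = 1.54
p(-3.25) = -28.94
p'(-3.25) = 20.50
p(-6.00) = -108.00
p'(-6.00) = 37.00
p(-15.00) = -684.00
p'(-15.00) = 91.00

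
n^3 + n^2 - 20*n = n*(n - 4)*(n + 5)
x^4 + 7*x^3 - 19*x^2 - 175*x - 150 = (x - 5)*(x + 1)*(x + 5)*(x + 6)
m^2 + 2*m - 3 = (m - 1)*(m + 3)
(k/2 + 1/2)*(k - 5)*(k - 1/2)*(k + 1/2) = k^4/2 - 2*k^3 - 21*k^2/8 + k/2 + 5/8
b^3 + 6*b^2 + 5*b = b*(b + 1)*(b + 5)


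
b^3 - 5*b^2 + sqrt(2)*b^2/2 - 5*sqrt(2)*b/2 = b*(b - 5)*(b + sqrt(2)/2)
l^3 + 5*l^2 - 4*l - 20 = (l - 2)*(l + 2)*(l + 5)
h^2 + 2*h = h*(h + 2)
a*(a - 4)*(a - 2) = a^3 - 6*a^2 + 8*a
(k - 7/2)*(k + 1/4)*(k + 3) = k^3 - k^2/4 - 85*k/8 - 21/8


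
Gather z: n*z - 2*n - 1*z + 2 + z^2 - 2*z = -2*n + z^2 + z*(n - 3) + 2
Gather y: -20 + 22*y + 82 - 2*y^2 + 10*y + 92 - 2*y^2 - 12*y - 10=-4*y^2 + 20*y + 144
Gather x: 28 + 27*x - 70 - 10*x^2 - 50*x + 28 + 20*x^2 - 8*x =10*x^2 - 31*x - 14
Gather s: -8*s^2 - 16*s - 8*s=-8*s^2 - 24*s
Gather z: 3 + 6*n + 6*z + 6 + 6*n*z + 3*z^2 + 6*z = 6*n + 3*z^2 + z*(6*n + 12) + 9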